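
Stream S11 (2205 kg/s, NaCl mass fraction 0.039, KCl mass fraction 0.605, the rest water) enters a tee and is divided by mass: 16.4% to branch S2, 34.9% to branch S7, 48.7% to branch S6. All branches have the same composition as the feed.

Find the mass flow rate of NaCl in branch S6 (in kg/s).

41.88 kg/s

Branch S6 total = 0.487×2205 = 1073.8 kg/s.
NaCl in S6 = 0.039×1073.8 = 41.88 kg/s.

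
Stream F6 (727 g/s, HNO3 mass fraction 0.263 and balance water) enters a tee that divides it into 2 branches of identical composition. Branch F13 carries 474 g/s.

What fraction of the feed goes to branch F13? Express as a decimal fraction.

Fraction to F13 = 474/727 = 0.6520.

0.652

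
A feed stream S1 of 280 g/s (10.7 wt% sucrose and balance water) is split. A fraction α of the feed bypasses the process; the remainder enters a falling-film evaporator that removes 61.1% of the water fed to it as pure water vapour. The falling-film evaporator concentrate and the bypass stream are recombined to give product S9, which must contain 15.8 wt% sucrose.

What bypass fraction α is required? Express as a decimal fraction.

All 280×0.107 = 29.96 g/s of sucrose reaches S9, so S9 = 29.96/0.158 = 189.62 g/s and vapour = 90.38 g/s.
The evaporator receives (1−α)·280 of feed at 0.893 water and removes 0.611 of that water:
0.611×0.893×(1−α)×280 = 90.38
(1−α) = 90.38/152.77 = 0.5916;  α = 0.4084.

0.408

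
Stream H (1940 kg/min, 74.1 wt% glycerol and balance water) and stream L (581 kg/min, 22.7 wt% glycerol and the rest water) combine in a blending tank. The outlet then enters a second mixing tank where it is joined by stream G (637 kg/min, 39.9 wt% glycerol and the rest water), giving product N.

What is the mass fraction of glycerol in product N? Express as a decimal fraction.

0.5775

Overall, product flow = 3158 kg/min.
glycerol in = 1940×0.741 + 581×0.227 + 637×0.399 = 1823.6 kg/min.
glycerol fraction in N = 0.5775.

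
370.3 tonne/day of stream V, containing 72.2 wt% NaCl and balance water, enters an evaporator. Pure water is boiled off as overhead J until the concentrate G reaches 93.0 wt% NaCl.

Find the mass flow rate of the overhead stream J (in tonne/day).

82.82 tonne/day

NaCl is conserved: 370.3×0.722 = 267.36 tonne/day all reports to the concentrate.
Concentrate = 267.36/(target fraction) = 287.48 tonne/day.
Overhead = 370.3 − 287.48 = 82.82 tonne/day.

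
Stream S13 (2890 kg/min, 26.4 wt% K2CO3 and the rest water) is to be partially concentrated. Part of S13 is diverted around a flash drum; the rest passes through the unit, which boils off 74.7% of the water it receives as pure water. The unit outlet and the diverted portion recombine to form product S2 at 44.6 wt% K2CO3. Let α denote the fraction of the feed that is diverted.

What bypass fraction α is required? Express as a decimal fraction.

All 2890×0.264 = 762.96 kg/min of K2CO3 reaches S2, so S2 = 762.96/0.446 = 1710.7 kg/min and vapour = 1179.3 kg/min.
The evaporator receives (1−α)·2890 of feed at 0.736 water and removes 0.747 of that water:
0.747×0.736×(1−α)×2890 = 1179.3
(1−α) = 1179.3/1588.9 = 0.7422;  α = 0.2578.

0.258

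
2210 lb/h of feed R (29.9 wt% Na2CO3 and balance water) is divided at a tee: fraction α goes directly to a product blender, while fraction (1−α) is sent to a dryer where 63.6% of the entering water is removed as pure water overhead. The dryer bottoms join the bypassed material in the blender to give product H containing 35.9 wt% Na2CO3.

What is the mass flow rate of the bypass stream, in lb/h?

1382 lb/h

All 2210×0.299 = 660.79 lb/h of Na2CO3 reaches H, so H = 660.79/0.359 = 1840.6 lb/h and vapour = 369.36 lb/h.
The evaporator receives (1−α)·2210 of feed at 0.701 water and removes 0.636 of that water:
0.636×0.701×(1−α)×2210 = 369.36
(1−α) = 369.36/985.3 = 0.3749;  α = 0.6251.
Bypass flow = 0.6251×2210 = 1381.5 lb/h.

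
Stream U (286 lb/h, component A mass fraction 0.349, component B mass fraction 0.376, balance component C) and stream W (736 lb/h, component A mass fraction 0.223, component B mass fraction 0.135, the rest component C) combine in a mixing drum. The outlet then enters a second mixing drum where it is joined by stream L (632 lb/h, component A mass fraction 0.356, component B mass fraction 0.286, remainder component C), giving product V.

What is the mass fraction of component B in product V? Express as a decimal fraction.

0.234

Overall, product flow = 1654 lb/h.
component B in = 286×0.376 + 736×0.135 + 632×0.286 = 387.65 lb/h.
component B fraction in V = 0.234.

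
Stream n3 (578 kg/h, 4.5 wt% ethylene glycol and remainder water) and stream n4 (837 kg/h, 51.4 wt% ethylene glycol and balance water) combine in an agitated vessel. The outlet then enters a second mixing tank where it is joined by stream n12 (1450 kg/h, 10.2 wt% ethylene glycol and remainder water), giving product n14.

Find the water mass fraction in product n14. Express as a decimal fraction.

Overall, product flow = 2865 kg/h.
water in = 578×0.955 + 837×0.486 + 1450×0.898 = 2260.9 kg/h.
water fraction in n14 = 0.7891.

0.7891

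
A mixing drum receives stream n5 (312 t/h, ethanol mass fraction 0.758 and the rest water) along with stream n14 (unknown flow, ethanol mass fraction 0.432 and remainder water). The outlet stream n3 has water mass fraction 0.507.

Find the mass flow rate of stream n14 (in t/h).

Let n14 be the unknown flow. Total out = 312 + n14.
water balance: 75.504 + 0.568·n14 = 0.507·(312 + n14)
(0.568 − 0.507)·n14 = 0.507×312 − 75.504 = 82.68
n14 = 82.68 / 0.061 = 1355.4 t/h

1355 t/h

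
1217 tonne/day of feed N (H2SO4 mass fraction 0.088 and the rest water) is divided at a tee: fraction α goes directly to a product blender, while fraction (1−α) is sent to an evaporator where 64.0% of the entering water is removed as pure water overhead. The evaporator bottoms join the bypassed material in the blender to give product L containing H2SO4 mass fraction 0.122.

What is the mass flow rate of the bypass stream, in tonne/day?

All 1217×0.088 = 107.1 tonne/day of H2SO4 reaches L, so L = 107.1/0.122 = 877.84 tonne/day and vapour = 339.16 tonne/day.
The evaporator receives (1−α)·1217 of feed at 0.912 water and removes 0.640 of that water:
0.640×0.912×(1−α)×1217 = 339.16
(1−α) = 339.16/710.34 = 0.4775;  α = 0.5225.
Bypass flow = 0.5225×1217 = 635.92 tonne/day.

635.9 tonne/day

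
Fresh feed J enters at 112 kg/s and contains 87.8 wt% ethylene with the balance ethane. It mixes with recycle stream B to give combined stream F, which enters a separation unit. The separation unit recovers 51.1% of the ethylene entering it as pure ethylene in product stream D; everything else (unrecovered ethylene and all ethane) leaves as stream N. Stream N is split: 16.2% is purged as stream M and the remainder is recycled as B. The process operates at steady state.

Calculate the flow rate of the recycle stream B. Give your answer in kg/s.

ethane enters only via J and leaves only via the purge: 112×0.122 = 0.162×(ethane in N), and the separation unit passes all ethane, so ethane in F = ethane in N = 84.346 kg/s.
ethylene in F: m_A = 112×0.878 + (1−0.162)·(1−0.511)·m_A, so m_A = 98.336/0.5902 = 166.61 kg/s.
N = (1−0.511)×166.61 + 84.346 = 165.82 kg/s.
Recycle B = (1−0.162)×165.82 = 138.96 kg/s.

139 kg/s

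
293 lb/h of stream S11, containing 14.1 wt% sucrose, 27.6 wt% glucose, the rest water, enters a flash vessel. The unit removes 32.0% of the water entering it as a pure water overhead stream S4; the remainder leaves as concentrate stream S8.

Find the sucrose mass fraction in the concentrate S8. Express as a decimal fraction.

sucrose is not removed: 293×0.141 = 41.313 lb/h of sucrose enters S8.
water entering = 293×0.583 = 170.82 lb/h; overhead removed = 0.320×170.82 = 54.662 lb/h.
Concentrate = 293 − 54.662 = 238.34 lb/h.
Mass fraction = 41.313/238.34 = 0.173.

0.173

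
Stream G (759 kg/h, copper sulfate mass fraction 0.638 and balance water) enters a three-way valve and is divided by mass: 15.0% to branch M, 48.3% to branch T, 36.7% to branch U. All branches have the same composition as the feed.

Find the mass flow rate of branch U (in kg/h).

278.6 kg/h

Branch U flow = 0.367×759 = 278.55 kg/h.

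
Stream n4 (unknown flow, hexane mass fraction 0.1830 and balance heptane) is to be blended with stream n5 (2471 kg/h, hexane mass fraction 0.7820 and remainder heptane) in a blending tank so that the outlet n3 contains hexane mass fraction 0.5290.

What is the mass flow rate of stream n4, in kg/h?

1807 kg/h

Let n4 be the unknown flow. Total out = 2471 + n4.
hexane balance: 1932.3 + 0.183·n4 = 0.529·(2471 + n4)
(0.183 − 0.529)·n4 = 0.529×2471 − 1932.3 = -625.16
n4 = -625.16 / -0.346 = 1806.8 kg/h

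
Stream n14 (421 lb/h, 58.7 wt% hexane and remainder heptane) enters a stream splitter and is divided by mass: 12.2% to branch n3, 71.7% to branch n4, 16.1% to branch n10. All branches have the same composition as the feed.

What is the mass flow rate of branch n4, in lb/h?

301.9 lb/h

Branch n4 flow = 0.717×421 = 301.86 lb/h.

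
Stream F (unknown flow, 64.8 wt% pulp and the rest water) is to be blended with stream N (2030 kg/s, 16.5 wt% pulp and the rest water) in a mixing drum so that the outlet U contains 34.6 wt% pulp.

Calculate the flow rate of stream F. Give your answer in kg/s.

Let F be the unknown flow. Total out = 2030 + F.
pulp balance: 334.95 + 0.648·F = 0.346·(2030 + F)
(0.648 − 0.346)·F = 0.346×2030 − 334.95 = 367.43
F = 367.43 / 0.302 = 1216.7 kg/s

1217 kg/s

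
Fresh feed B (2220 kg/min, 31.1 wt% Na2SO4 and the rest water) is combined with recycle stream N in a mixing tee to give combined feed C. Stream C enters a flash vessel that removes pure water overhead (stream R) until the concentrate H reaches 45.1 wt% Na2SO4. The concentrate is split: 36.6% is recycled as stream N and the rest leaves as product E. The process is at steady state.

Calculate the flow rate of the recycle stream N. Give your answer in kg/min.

883.7 kg/min

Overall Na2SO4 balance (none leaves overhead): Na2SO4 in fresh feed = Na2SO4 in product, i.e. 2220×0.311 = (1−0.366)·H·0.451.
H = 690.42/(0.451×0.634) = 2414.6 kg/min.
Recycle N = 0.366×2414.6 = 883.75 kg/min.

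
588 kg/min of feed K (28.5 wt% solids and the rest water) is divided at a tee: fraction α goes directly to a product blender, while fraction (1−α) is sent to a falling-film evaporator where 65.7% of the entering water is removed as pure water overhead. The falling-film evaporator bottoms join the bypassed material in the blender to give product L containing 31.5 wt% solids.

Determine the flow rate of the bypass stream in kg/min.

468.8 kg/min

All 588×0.285 = 167.58 kg/min of solids reaches L, so L = 167.58/0.315 = 532 kg/min and vapour = 56 kg/min.
The evaporator receives (1−α)·588 of feed at 0.715 water and removes 0.657 of that water:
0.657×0.715×(1−α)×588 = 56
(1−α) = 56/276.22 = 0.2027;  α = 0.7973.
Bypass flow = 0.7973×588 = 468.79 kg/min.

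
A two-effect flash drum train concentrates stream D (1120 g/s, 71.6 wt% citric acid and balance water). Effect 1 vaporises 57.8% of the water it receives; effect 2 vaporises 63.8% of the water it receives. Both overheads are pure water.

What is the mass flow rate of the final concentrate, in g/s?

water in feed = 1120×0.284 = 318.08 g/s.
After stage 1: water left = (1−0.578)×318.08 = 134.23; stream total = 936.15 g/s.
After stage 2: water left = (1−0.638)×134.23 = 48.591; final concentrate = 850.51 g/s.

850.5 g/s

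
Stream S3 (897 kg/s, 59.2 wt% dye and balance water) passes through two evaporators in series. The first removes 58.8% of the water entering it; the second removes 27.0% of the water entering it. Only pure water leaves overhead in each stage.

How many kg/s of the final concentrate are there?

water in feed = 897×0.408 = 365.98 kg/s.
After stage 1: water left = (1−0.588)×365.98 = 150.78; stream total = 681.81 kg/s.
After stage 2: water left = (1−0.270)×150.78 = 110.07; final concentrate = 641.09 kg/s.

641.1 kg/s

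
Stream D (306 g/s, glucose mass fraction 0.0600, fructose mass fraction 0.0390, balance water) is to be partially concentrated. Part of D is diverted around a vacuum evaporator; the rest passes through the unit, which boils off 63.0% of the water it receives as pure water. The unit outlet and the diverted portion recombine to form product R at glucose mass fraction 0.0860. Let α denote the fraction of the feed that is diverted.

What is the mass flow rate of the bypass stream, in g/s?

All 306×0.060 = 18.36 g/s of glucose reaches R, so R = 18.36/0.086 = 213.49 g/s and vapour = 92.512 g/s.
The evaporator receives (1−α)·306 of feed at 0.901 water and removes 0.630 of that water:
0.630×0.901×(1−α)×306 = 92.512
(1−α) = 92.512/173.69 = 0.5326;  α = 0.4674.
Bypass flow = 0.4674×306 = 143.02 g/s.

143 g/s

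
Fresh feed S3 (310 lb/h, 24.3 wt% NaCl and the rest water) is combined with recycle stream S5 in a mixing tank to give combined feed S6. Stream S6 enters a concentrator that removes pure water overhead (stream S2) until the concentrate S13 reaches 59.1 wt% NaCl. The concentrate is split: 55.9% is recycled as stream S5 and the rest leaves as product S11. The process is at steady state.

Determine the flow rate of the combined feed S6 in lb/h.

471.6 lb/h

Overall NaCl balance (none leaves overhead): NaCl in fresh feed = NaCl in product, i.e. 310×0.243 = (1−0.559)·S13·0.591.
S13 = 75.33/(0.591×0.441) = 289.03 lb/h.
Recycle S5 = 0.559×289.03 = 161.57 lb/h.
Combined feed S6 = 310 + 161.57 = 471.57 lb/h.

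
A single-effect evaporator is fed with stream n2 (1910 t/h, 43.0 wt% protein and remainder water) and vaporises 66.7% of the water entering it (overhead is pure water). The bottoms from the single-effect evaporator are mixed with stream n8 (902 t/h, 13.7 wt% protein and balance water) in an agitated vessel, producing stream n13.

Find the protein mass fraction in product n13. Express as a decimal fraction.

Vapour removed = 0.667×0.570×1910 = 726.16 t/h; concentrate = 1183.8 t/h.
protein reaching the mixer = 821.3 (from concentrate) + 902×0.137 = 944.87 t/h.
Product flow = 1183.8 + 902 = 2085.8 t/h; protein fraction = 0.4530.

0.4530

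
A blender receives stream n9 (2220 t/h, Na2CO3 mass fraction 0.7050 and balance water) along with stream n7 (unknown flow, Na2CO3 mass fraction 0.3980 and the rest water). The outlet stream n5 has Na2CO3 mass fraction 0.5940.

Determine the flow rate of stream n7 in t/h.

1257 t/h

Let n7 be the unknown flow. Total out = 2220 + n7.
Na2CO3 balance: 1565.1 + 0.398·n7 = 0.594·(2220 + n7)
(0.398 − 0.594)·n7 = 0.594×2220 − 1565.1 = -246.42
n7 = -246.42 / -0.196 = 1257.2 t/h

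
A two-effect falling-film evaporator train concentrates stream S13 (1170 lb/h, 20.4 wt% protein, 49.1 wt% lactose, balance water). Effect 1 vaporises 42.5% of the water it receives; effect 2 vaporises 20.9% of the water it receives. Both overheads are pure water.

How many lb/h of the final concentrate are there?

975.5 lb/h

water in feed = 1170×0.305 = 356.85 lb/h.
After stage 1: water left = (1−0.425)×356.85 = 205.19; stream total = 1018.3 lb/h.
After stage 2: water left = (1−0.209)×205.19 = 162.3; final concentrate = 975.45 lb/h.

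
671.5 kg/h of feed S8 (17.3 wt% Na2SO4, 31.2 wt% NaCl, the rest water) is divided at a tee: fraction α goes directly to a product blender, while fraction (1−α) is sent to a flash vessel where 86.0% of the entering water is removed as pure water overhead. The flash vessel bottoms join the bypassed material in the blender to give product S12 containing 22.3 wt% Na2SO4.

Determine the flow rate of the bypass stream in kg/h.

331.6 kg/h

All 671.5×0.173 = 116.17 kg/h of Na2SO4 reaches S12, so S12 = 116.17/0.223 = 520.94 kg/h and vapour = 150.56 kg/h.
The evaporator receives (1−α)·671.5 of feed at 0.515 water and removes 0.860 of that water:
0.860×0.515×(1−α)×671.5 = 150.56
(1−α) = 150.56/297.41 = 0.5062;  α = 0.4938.
Bypass flow = 0.4938×671.5 = 331.56 kg/h.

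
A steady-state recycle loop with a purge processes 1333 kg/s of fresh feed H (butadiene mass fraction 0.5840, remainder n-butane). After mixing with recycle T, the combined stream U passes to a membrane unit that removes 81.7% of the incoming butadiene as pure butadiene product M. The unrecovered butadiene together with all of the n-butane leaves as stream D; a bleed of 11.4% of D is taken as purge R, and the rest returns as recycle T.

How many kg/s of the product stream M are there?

butadiene in U: m_A = 1333×0.584 + (1−0.114)·(1−0.817)·m_A, so m_A = 778.47/0.8379 = 929.12 kg/s.
Product M = 0.817×929.12 = 759.09 kg/s.

759.1 kg/s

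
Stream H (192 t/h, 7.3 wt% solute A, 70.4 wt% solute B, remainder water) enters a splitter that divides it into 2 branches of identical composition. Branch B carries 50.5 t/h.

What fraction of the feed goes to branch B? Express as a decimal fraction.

0.263

Fraction to B = 50.5/192 = 0.2630.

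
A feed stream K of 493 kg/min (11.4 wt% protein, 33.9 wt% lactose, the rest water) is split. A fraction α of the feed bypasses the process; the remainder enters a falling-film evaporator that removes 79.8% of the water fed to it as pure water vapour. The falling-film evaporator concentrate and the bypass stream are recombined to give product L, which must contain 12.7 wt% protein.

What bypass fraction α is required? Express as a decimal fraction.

All 493×0.114 = 56.202 kg/min of protein reaches L, so L = 56.202/0.127 = 442.54 kg/min and vapour = 50.465 kg/min.
The evaporator receives (1−α)·493 of feed at 0.547 water and removes 0.798 of that water:
0.798×0.547×(1−α)×493 = 50.465
(1−α) = 50.465/215.2 = 0.2345;  α = 0.7655.

0.765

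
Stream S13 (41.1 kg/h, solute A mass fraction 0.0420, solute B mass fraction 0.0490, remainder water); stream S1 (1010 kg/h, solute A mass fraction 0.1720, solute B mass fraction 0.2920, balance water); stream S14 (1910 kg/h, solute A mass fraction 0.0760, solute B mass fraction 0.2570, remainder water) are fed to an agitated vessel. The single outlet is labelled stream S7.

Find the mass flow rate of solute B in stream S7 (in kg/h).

solute B out = solute B in = 41.1×0.049 + 1010×0.292 + 1910×0.257 = 787.8 kg/h.

787.8 kg/h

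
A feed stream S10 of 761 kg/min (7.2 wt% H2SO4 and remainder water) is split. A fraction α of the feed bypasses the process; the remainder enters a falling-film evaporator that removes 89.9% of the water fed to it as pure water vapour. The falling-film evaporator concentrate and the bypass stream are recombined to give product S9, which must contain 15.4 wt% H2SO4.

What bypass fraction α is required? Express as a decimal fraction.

0.362

All 761×0.072 = 54.792 kg/min of H2SO4 reaches S9, so S9 = 54.792/0.154 = 355.79 kg/min and vapour = 405.21 kg/min.
The evaporator receives (1−α)·761 of feed at 0.928 water and removes 0.899 of that water:
0.899×0.928×(1−α)×761 = 405.21
(1−α) = 405.21/634.88 = 0.6382;  α = 0.3618.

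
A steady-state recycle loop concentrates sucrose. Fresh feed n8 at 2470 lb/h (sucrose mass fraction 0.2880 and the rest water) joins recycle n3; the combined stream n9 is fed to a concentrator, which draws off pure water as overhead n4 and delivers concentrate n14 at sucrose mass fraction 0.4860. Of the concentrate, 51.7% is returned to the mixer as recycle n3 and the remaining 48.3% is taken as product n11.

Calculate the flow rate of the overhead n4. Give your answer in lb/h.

1006 lb/h

Overall sucrose balance (none leaves overhead): sucrose in fresh feed = sucrose in product, i.e. 2470×0.288 = (1−0.517)·n14·0.486.
n14 = 711.36/(0.486×0.483) = 3030.4 lb/h.
Recycle n3 = 0.517×3030.4 = 1566.7 lb/h.
Combined feed n9 = 2470 + 1566.7 = 4036.7 lb/h.
Overhead n4 = n9 − n14 = 4036.7 − 3030.4 = 1006.3 lb/h.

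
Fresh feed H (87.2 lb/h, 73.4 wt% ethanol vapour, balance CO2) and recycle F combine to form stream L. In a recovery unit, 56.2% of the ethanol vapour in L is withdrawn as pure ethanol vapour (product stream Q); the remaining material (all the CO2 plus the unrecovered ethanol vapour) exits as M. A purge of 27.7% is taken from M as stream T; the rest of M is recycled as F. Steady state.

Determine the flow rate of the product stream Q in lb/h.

52.64 lb/h

ethanol vapour in L: m_A = 87.2×0.734 + (1−0.277)·(1−0.562)·m_A, so m_A = 64.005/0.6833 = 93.667 lb/h.
Product Q = 0.562×93.667 = 52.641 lb/h.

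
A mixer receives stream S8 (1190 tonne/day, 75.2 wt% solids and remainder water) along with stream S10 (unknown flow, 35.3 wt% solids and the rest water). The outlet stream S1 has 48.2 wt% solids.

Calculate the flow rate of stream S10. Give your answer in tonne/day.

2491 tonne/day

Let S10 be the unknown flow. Total out = 1190 + S10.
solids balance: 894.88 + 0.353·S10 = 0.482·(1190 + S10)
(0.353 − 0.482)·S10 = 0.482×1190 − 894.88 = -321.3
S10 = -321.3 / -0.129 = 2490.7 tonne/day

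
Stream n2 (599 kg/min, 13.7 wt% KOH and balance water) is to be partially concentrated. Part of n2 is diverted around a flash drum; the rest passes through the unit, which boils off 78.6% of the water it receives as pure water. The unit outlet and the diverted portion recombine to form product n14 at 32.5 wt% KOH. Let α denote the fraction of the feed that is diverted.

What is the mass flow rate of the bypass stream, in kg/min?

88.18 kg/min

All 599×0.137 = 82.063 kg/min of KOH reaches n14, so n14 = 82.063/0.325 = 252.5 kg/min and vapour = 346.5 kg/min.
The evaporator receives (1−α)·599 of feed at 0.863 water and removes 0.786 of that water:
0.786×0.863×(1−α)×599 = 346.5
(1−α) = 346.5/406.31 = 0.8528;  α = 0.1472.
Bypass flow = 0.1472×599 = 88.18 kg/min.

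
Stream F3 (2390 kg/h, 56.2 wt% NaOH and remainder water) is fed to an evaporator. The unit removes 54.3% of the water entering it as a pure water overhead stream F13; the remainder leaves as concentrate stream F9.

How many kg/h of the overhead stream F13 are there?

water entering = 2390×0.438 = 1046.8 kg/h; overhead removed = 0.543×1046.8 = 568.42 kg/h.

568.4 kg/h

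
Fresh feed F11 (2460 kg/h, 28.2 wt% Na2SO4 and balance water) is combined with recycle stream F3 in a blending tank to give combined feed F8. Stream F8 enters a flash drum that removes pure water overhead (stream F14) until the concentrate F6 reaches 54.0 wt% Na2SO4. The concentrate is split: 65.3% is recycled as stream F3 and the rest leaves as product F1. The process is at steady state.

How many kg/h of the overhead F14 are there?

1175 kg/h

Overall Na2SO4 balance (none leaves overhead): Na2SO4 in fresh feed = Na2SO4 in product, i.e. 2460×0.282 = (1−0.653)·F6·0.540.
F6 = 693.72/(0.540×0.347) = 3702.2 kg/h.
Recycle F3 = 0.653×3702.2 = 2417.5 kg/h.
Combined feed F8 = 2460 + 2417.5 = 4877.5 kg/h.
Overhead F14 = F8 − F6 = 4877.5 − 3702.2 = 1175.3 kg/h.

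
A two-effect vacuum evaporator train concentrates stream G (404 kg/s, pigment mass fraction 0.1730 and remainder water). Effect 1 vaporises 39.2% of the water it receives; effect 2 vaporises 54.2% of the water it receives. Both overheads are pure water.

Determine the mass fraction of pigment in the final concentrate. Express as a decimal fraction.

0.4290

water in feed = 404×0.827 = 334.11 kg/s.
After stage 1: water left = (1−0.392)×334.11 = 203.14; stream total = 273.03 kg/s.
After stage 2: water left = (1−0.542)×203.14 = 93.037; final concentrate = 162.93 kg/s.
pigment fraction = 69.892/162.93 = 0.4290.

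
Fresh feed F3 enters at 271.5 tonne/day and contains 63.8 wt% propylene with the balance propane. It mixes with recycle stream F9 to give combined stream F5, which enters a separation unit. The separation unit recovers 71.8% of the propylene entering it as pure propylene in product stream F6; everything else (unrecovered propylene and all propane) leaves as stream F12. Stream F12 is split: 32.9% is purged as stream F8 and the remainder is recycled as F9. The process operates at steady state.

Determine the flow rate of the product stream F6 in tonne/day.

propylene in F5: m_A = 271.5×0.638 + (1−0.329)·(1−0.718)·m_A, so m_A = 173.22/0.8108 = 213.64 tonne/day.
Product F6 = 0.718×213.64 = 153.4 tonne/day.

153.4 tonne/day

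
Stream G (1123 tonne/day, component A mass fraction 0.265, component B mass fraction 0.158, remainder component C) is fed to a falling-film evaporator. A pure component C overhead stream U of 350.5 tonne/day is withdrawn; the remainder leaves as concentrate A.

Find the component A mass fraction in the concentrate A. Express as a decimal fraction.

component A is not removed: 1123×0.265 = 297.6 tonne/day of component A enters A.
Concentrate = 1123 − 350.5 = 772.5 tonne/day.
Mass fraction = 297.6/772.5 = 0.385.

0.385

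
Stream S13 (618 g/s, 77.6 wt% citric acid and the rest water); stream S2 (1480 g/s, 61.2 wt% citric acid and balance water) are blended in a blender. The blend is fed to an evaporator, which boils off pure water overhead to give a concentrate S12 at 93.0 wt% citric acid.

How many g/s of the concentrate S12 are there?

1490 g/s

citric acid entering = 618×0.776 + 1480×0.612 = 1385.3 g/s.
All citric acid reports to S12, so S12 = 1385.3/0.930 = 1489.6 g/s.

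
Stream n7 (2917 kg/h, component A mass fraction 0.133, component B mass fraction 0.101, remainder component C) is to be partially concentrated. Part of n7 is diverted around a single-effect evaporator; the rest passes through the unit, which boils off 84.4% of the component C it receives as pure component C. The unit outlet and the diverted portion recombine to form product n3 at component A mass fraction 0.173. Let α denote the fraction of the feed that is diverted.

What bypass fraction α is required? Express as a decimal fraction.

All 2917×0.133 = 387.96 kg/h of component A reaches n3, so n3 = 387.96/0.173 = 2242.5 kg/h and vapour = 674.45 kg/h.
The evaporator receives (1−α)·2917 of feed at 0.766 component C and removes 0.844 of that component C:
0.844×0.766×(1−α)×2917 = 674.45
(1−α) = 674.45/1885.9 = 0.3576;  α = 0.6424.

0.642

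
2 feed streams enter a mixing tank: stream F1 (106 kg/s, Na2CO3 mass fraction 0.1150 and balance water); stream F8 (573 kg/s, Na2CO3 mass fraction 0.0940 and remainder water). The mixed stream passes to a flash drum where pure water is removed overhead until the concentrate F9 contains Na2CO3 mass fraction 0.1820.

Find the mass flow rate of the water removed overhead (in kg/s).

316.1 kg/s

Na2CO3 entering = 106×0.115 + 573×0.094 = 66.052 kg/s.
All Na2CO3 reports to F9, so F9 = 66.052/0.182 = 362.92 kg/s.
Total feed = 679 kg/s; overhead = 679 − 362.92 = 316.08 kg/s.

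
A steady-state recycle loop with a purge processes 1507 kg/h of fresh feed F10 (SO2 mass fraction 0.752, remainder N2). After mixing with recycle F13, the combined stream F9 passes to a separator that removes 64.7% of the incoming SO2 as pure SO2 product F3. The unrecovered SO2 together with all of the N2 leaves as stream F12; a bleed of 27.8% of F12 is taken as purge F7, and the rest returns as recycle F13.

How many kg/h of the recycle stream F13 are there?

1358 kg/h

N2 enters only via F10 and leaves only via the purge: 1507×0.248 = 0.278×(N2 in F12), and the separator passes all N2, so N2 in F9 = N2 in F12 = 1344.4 kg/h.
SO2 in F9: m_A = 1507×0.752 + (1−0.278)·(1−0.647)·m_A, so m_A = 1133.3/0.7451 = 1520.9 kg/h.
F12 = (1−0.647)×1520.9 + 1344.4 = 1881.2 kg/h.
Recycle F13 = (1−0.278)×1881.2 = 1358.3 kg/h.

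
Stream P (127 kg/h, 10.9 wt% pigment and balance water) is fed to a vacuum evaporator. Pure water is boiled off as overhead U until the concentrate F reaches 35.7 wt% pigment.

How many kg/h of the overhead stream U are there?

pigment is conserved: 127×0.109 = 13.843 kg/h all reports to the concentrate.
Concentrate = 13.843/(target fraction) = 38.776 kg/h.
Overhead = 127 − 38.776 = 88.224 kg/h.

88.22 kg/h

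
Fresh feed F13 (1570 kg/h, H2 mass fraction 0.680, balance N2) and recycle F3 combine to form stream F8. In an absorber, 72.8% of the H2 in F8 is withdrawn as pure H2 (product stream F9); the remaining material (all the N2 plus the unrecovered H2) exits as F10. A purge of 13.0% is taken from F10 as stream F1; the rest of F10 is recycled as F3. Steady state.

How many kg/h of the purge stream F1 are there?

N2 enters only via F13 and leaves only via the purge: 1570×0.320 = 0.130×(N2 in F10), and the absorber passes all N2, so N2 in F8 = N2 in F10 = 3864.6 kg/h.
H2 in F8: m_A = 1570×0.680 + (1−0.130)·(1−0.728)·m_A, so m_A = 1067.6/0.7634 = 1398.6 kg/h.
F10 = (1−0.728)×1398.6 + 3864.6 = 4245 kg/h.
Purge F1 = 0.130×4245 = 551.85 kg/h.

551.9 kg/h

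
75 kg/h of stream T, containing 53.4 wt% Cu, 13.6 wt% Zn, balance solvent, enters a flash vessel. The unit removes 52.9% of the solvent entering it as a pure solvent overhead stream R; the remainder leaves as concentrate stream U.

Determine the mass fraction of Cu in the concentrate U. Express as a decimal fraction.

Cu is not removed: 75×0.534 = 40.05 kg/h of Cu enters U.
solvent entering = 75×0.330 = 24.75 kg/h; overhead removed = 0.529×24.75 = 13.093 kg/h.
Concentrate = 75 − 13.093 = 61.907 kg/h.
Mass fraction = 40.05/61.907 = 0.647.

0.647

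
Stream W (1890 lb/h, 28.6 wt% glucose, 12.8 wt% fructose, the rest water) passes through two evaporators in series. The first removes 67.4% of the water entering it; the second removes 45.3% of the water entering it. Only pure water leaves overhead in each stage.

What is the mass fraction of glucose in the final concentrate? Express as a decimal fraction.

0.552

water in feed = 1890×0.586 = 1107.5 lb/h.
After stage 1: water left = (1−0.674)×1107.5 = 361.06; stream total = 1143.5 lb/h.
After stage 2: water left = (1−0.453)×361.06 = 197.5; final concentrate = 979.96 lb/h.
glucose fraction = 540.54/979.96 = 0.552.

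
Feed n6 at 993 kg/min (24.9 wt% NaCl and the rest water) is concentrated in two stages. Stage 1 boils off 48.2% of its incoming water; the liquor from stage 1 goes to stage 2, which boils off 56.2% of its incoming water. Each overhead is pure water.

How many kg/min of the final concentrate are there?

water in feed = 993×0.751 = 745.74 kg/min.
After stage 1: water left = (1−0.482)×745.74 = 386.29; stream total = 633.55 kg/min.
After stage 2: water left = (1−0.562)×386.29 = 169.2; final concentrate = 416.45 kg/min.

416.5 kg/min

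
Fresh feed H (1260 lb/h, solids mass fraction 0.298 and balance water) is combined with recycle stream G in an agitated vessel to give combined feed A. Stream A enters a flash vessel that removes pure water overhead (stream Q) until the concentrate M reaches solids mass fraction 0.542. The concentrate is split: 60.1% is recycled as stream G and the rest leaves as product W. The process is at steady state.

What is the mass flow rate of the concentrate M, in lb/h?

Overall solids balance (none leaves overhead): solids in fresh feed = solids in product, i.e. 1260×0.298 = (1−0.601)·M·0.542.
M = 375.48/(0.542×0.399) = 1736.3 lb/h.

1736 lb/h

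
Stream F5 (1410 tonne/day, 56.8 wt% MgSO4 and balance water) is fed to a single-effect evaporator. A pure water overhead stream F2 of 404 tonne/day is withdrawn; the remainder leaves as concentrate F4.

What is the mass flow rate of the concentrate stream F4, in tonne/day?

Concentrate = 1410 − 404 = 1006 tonne/day.

1006 tonne/day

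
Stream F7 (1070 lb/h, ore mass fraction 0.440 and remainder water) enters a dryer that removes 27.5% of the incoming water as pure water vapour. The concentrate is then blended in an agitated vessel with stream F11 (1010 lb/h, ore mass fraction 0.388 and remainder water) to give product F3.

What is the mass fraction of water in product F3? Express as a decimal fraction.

Vapour removed = 0.275×0.560×1070 = 164.78 lb/h; concentrate = 905.22 lb/h.
water reaching the mixer = 434.42 (from concentrate) + 1010×0.612 = 1052.5 lb/h.
Product flow = 905.22 + 1010 = 1915.2 lb/h; water fraction = 0.550.

0.550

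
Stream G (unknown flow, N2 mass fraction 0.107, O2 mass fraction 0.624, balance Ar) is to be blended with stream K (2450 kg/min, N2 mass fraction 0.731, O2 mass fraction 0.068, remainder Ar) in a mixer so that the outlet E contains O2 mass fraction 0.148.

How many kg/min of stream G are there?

Let G be the unknown flow. Total out = 2450 + G.
O2 balance: 166.6 + 0.624·G = 0.148·(2450 + G)
(0.624 − 0.148)·G = 0.148×2450 − 166.6 = 196
G = 196 / 0.476 = 411.76 kg/min

411.8 kg/min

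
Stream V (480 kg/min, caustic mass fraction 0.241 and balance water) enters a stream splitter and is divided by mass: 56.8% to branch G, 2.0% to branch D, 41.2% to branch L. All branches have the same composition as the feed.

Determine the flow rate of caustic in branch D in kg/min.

Branch D total = 0.020×480 = 9.6 kg/min.
caustic in D = 0.241×9.6 = 2.3136 kg/min.

2.314 kg/min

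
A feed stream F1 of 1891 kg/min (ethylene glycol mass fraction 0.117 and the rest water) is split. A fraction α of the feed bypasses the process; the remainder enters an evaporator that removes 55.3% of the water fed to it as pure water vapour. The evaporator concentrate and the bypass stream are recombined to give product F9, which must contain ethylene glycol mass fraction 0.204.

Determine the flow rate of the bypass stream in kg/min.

All 1891×0.117 = 221.25 kg/min of ethylene glycol reaches F9, so F9 = 221.25/0.204 = 1084.5 kg/min and vapour = 806.46 kg/min.
The evaporator receives (1−α)·1891 of feed at 0.883 water and removes 0.553 of that water:
0.553×0.883×(1−α)×1891 = 806.46
(1−α) = 806.46/923.37 = 0.8734;  α = 0.1266.
Bypass flow = 0.1266×1891 = 239.44 kg/min.

239.4 kg/min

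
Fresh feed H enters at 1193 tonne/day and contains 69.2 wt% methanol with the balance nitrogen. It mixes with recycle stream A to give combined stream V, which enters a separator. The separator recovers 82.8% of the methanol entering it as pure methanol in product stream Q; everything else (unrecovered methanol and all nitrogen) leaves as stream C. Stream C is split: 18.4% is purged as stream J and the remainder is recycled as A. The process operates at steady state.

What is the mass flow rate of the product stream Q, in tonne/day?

795.2 tonne/day

methanol in V: m_A = 1193×0.692 + (1−0.184)·(1−0.828)·m_A, so m_A = 825.56/0.8596 = 960.34 tonne/day.
Product Q = 0.828×960.34 = 795.16 tonne/day.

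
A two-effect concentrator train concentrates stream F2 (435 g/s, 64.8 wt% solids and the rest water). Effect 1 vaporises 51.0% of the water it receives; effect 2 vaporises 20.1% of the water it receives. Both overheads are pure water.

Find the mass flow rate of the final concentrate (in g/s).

water in feed = 435×0.352 = 153.12 g/s.
After stage 1: water left = (1−0.510)×153.12 = 75.029; stream total = 356.91 g/s.
After stage 2: water left = (1−0.201)×75.029 = 59.948; final concentrate = 341.83 g/s.

341.8 g/s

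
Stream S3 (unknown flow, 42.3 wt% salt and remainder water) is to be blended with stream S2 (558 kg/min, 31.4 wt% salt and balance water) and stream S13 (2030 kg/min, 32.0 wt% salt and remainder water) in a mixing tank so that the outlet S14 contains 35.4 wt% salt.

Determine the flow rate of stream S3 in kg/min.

1324 kg/min

Let S3 be the unknown flow. Total out = 2588 + S3.
salt balance: 824.81 + 0.423·S3 = 0.354·(2588 + S3)
(0.423 − 0.354)·S3 = 0.354×2588 − 824.81 = 91.34
S3 = 91.34 / 0.069 = 1323.8 kg/min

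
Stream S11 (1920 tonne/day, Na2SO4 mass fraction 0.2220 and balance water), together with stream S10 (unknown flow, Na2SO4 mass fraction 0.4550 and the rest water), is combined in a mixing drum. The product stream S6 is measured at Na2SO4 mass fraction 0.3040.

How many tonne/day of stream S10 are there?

Let S10 be the unknown flow. Total out = 1920 + S10.
Na2SO4 balance: 426.24 + 0.455·S10 = 0.304·(1920 + S10)
(0.455 − 0.304)·S10 = 0.304×1920 − 426.24 = 157.44
S10 = 157.44 / 0.151 = 1042.6 tonne/day

1043 tonne/day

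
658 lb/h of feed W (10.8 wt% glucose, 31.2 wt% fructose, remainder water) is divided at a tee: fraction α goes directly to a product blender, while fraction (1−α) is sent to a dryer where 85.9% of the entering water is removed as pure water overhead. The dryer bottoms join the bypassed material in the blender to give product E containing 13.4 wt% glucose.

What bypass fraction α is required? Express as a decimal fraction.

0.611

All 658×0.108 = 71.064 lb/h of glucose reaches E, so E = 71.064/0.134 = 530.33 lb/h and vapour = 127.67 lb/h.
The evaporator receives (1−α)·658 of feed at 0.580 water and removes 0.859 of that water:
0.859×0.580×(1−α)×658 = 127.67
(1−α) = 127.67/327.83 = 0.3894;  α = 0.6106.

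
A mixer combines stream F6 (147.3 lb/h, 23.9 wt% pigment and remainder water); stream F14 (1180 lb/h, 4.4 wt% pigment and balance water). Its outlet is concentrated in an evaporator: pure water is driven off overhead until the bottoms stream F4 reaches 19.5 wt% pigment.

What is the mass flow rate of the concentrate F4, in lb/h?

pigment entering = 147.3×0.239 + 1180×0.044 = 87.125 lb/h.
All pigment reports to F4, so F4 = 87.125/0.195 = 446.79 lb/h.

446.8 lb/h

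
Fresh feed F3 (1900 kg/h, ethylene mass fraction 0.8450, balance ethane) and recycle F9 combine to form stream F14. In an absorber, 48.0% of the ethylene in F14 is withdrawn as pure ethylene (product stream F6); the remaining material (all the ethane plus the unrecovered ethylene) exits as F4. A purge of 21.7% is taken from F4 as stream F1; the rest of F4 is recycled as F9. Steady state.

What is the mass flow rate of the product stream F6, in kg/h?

1300 kg/h

ethylene in F14: m_A = 1900×0.845 + (1−0.217)·(1−0.480)·m_A, so m_A = 1605.5/0.5928 = 2708.2 kg/h.
Product F6 = 0.480×2708.2 = 1299.9 kg/h.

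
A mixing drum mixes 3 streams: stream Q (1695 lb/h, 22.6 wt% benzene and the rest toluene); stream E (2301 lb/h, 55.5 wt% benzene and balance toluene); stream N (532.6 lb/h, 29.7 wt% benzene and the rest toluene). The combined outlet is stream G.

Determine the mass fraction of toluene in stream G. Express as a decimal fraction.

Total flow out = 1695 + 2301 + 532.6 = 4528.6 lb/h.
toluene in = 1695×0.774 + 2301×0.445 + 532.6×0.703 = 2710.3 lb/h.
toluene mass fraction in G = 2710.3/4528.6 = 0.598.

0.598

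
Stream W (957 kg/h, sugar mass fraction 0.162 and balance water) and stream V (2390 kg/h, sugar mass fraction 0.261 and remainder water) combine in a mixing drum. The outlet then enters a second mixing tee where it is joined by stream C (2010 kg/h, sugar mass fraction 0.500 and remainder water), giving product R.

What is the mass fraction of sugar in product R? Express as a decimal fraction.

0.333

Overall, product flow = 5357 kg/h.
sugar in = 957×0.162 + 2390×0.261 + 2010×0.500 = 1783.8 kg/h.
sugar fraction in R = 0.333.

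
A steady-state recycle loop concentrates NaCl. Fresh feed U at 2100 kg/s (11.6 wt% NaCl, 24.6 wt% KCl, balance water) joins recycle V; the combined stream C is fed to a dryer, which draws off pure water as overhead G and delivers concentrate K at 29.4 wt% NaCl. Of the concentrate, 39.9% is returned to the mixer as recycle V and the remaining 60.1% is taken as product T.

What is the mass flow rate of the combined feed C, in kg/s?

Overall NaCl balance (none leaves overhead): NaCl in fresh feed = NaCl in product, i.e. 2100×0.116 = (1−0.399)·K·0.294.
K = 243.6/(0.294×0.601) = 1378.7 kg/s.
Recycle V = 0.399×1378.7 = 550.08 kg/s.
Combined feed C = 2100 + 550.08 = 2650.1 kg/s.

2650 kg/s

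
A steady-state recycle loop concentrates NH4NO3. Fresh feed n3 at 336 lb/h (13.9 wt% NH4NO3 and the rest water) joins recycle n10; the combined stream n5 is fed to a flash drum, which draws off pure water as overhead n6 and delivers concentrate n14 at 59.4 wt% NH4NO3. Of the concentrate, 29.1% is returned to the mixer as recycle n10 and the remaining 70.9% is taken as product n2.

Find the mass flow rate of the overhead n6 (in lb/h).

Overall NH4NO3 balance (none leaves overhead): NH4NO3 in fresh feed = NH4NO3 in product, i.e. 336×0.139 = (1−0.291)·n14·0.594.
n14 = 46.704/(0.594×0.709) = 110.9 lb/h.
Recycle n10 = 0.291×110.9 = 32.271 lb/h.
Combined feed n5 = 336 + 32.271 = 368.27 lb/h.
Overhead n6 = n5 − n14 = 368.27 − 110.9 = 257.37 lb/h.

257.4 lb/h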